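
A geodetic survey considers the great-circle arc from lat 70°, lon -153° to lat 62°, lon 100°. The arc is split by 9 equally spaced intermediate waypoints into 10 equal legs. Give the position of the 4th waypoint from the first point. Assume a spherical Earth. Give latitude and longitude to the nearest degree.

Write both endpoints as unit vectors p₁, p₂ with components (cos φ cos λ, cos φ sin λ, sin φ).
The central angle between the endpoints is δ = arccos(p₁·p₂) ≈ 0.672 rad (38.5°).
Interpolate at f = 4/10 with slerp weights a = sin((1−f)δ)/sin δ ≈ 0.630, b = sin(fδ)/sin δ ≈ 0.427.
p = a·p₁ + b·p₂ ≈ (-0.227, 0.099, 0.969); φ = arcsin(p_z) ≈ 75.66°, λ = atan2(p_y, p_x) ≈ 156.34°.

≈ lat 76°, lon 156°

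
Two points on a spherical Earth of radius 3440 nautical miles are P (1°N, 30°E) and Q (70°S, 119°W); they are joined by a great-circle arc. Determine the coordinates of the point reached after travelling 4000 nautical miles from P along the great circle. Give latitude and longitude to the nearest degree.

≈ (64°S, 8°E)

Convert each endpoint to a unit vector on the sphere (x = cos φ cos λ, y = cos φ sin λ, z = sin φ).
The central angle between the endpoints is δ = arccos(p₁·p₂) ≈ 1.885 rad (108.0°). The total great-circle distance is δ·R ≈ 1.885 × 3440 ≈ 6486 nmi, so the target fraction is f = 4000/6486 ≈ 0.617.
Interpolate at f ≈ 0.617 with slerp weights a = sin((1−f)δ)/sin δ ≈ 0.696, b = sin(fδ)/sin δ ≈ 0.965.
p = a·p₁ + b·p₂ ≈ (0.442, 0.059, -0.895); φ = arcsin(p_z) ≈ -63.50°, λ = atan2(p_y, p_x) ≈ 7.60°.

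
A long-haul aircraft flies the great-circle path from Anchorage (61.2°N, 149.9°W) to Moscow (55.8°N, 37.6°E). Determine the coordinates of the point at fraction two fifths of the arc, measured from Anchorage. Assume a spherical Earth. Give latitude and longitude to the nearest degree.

Convert each endpoint to a unit vector on the sphere (x = cos φ cos λ, y = cos φ sin λ, z = sin φ).
The central angle between the endpoints is δ = arccos(p₁·p₂) ≈ 1.097 rad (62.9°).
Interpolate at f = 2/5 with slerp weights a = sin((1−f)δ)/sin δ ≈ 0.687, b = sin(fδ)/sin δ ≈ 0.477.
p = a·p₁ + b·p₂ ≈ (-0.074, -0.002, 0.997); φ = arcsin(p_z) ≈ 85.76°, λ = atan2(p_y, p_x) ≈ -178.18°.

≈ 86°N, 178°W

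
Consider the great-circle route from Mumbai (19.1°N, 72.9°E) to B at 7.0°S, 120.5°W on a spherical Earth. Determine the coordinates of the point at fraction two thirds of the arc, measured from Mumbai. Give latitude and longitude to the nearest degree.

≈ 29°N, 162°W

Write both endpoints as unit vectors p₁, p₂ with components (cos φ cos λ, cos φ sin λ, sin φ).
The central angle between the endpoints is δ = arccos(p₁·p₂) ≈ 2.831 rad (162.2°).
Interpolate at f = 2/3 with slerp weights a = sin((1−f)δ)/sin δ ≈ 2.652, b = sin(fδ)/sin δ ≈ 3.112.
p = a·p₁ + b·p₂ ≈ (-0.831, -0.266, 0.489); φ = arcsin(p_z) ≈ 29.25°, λ = atan2(p_y, p_x) ≈ -162.23°.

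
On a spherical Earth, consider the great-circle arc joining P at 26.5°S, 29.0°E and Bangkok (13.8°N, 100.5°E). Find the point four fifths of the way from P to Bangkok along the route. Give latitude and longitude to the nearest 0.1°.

≈ 5.3°N, 86.7°E

From cos δ = sin φ₁ sin φ₂ + cos φ₁ cos φ₂ cos Δλ, the central angle is δ ≈ 1.401 rad (80.3°).
Interpolate at f = 4/5 with slerp weights a = sin((1−f)δ)/sin δ ≈ 0.281, b = sin(fδ)/sin δ ≈ 0.914.
p = a·p₁ + b·p₂ ≈ (0.058, 0.994, 0.093); φ = arcsin(p_z) ≈ 5.32°, λ = atan2(p_y, p_x) ≈ 86.67°.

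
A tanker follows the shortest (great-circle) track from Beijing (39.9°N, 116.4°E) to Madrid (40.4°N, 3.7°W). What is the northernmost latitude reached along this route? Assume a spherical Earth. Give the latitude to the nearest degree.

≈ 59°N

The great circle lies in the plane with unit normal n̂ = (p₁ × p₂)/|p₁ × p₂|.
Here n̂_z ≈ -0.509; the vertex latitude is φ_max = arccos|n̂_z| ≈ 59.4°.
Check via Clairaut: cos φ_max = |cos φ₁| · sin C = cos(39.9°)·sin(41.6°) ≈ 0.509, again giving ≈ 59.4°.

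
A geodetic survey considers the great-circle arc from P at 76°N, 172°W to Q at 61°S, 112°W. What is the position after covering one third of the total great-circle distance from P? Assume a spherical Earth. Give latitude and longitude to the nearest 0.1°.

≈ 31.8°N, 135.6°W

Convert each endpoint to a unit vector on the sphere (x = cos φ cos λ, y = cos φ sin λ, z = sin φ).
The central angle between the endpoints is δ = arccos(p₁·p₂) ≈ 2.482 rad (142.2°).
Interpolate at f = 1/3 with slerp weights a = sin((1−f)δ)/sin δ ≈ 1.625, b = sin(fδ)/sin δ ≈ 1.200.
p = a·p₁ + b·p₂ ≈ (-0.607, -0.594, 0.527); φ = arcsin(p_z) ≈ 31.81°, λ = atan2(p_y, p_x) ≈ -135.62°.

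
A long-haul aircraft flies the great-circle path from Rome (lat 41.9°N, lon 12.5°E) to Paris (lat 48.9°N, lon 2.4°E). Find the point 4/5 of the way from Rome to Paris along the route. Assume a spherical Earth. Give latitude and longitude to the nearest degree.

Convert each endpoint to a unit vector on the sphere (x = cos φ cos λ, y = cos φ sin λ, z = sin φ).
The central angle between the endpoints is δ = arccos(p₁·p₂) ≈ 0.174 rad (9.9°).
Interpolate at f = 4/5 with slerp weights a = sin((1−f)δ)/sin δ ≈ 0.201, b = sin(fδ)/sin δ ≈ 0.801.
p = a·p₁ + b·p₂ ≈ (0.672, 0.054, 0.738); φ = arcsin(p_z) ≈ 47.57°, λ = atan2(p_y, p_x) ≈ 4.63°.

≈ lat 48°N, lon 5°E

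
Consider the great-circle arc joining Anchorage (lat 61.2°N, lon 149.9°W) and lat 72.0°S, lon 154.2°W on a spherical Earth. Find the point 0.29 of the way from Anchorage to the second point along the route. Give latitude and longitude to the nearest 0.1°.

From cos δ = sin φ₁ sin φ₂ + cos φ₁ cos φ₂ cos Δλ, the central angle is δ ≈ 2.325 rad (133.2°).
Interpolate at f = 0.29 with slerp weights a = sin((1−f)δ)/sin δ ≈ 1.368, b = sin(fδ)/sin δ ≈ 0.857.
p = a·p₁ + b·p₂ ≈ (-0.809, -0.446, 0.384); φ = arcsin(p_z) ≈ 22.57°, λ = atan2(p_y, p_x) ≈ -151.13°.

≈ lat 22.6°N, lon 151.1°W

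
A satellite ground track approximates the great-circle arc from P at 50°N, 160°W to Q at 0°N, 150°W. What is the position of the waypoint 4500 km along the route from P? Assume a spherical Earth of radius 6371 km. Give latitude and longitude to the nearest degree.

Write both endpoints as unit vectors p₁, p₂ with components (cos φ cos λ, cos φ sin λ, sin φ).
The central angle between the endpoints is δ = arccos(p₁·p₂) ≈ 0.885 rad (50.7°). The total great-circle distance is δ·R ≈ 0.885 × 6371 ≈ 5641 km, so the target fraction is f = 4500/5641 ≈ 0.798.
Interpolate at f ≈ 0.798 with slerp weights a = sin((1−f)δ)/sin δ ≈ 0.230, b = sin(fδ)/sin δ ≈ 0.838.
p = a·p₁ + b·p₂ ≈ (-0.865, -0.470, 0.176); φ = arcsin(p_z) ≈ 10.15°, λ = atan2(p_y, p_x) ≈ -151.49°.

≈ 10°N, 151°W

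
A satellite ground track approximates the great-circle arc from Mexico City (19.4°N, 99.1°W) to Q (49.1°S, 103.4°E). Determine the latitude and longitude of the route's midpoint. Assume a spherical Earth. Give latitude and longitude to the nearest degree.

≈ (45°S, 136°W)

Write both endpoints as unit vectors p₁, p₂ with components (cos φ cos λ, cos φ sin λ, sin φ).
The central angle between the endpoints is δ = arccos(p₁·p₂) ≈ 2.535 rad (145.2°).
Interpolate at f = 1/2 with slerp weights a = sin((1−f)δ)/sin δ ≈ 1.674, b = sin(fδ)/sin δ ≈ 1.674.
p = a·p₁ + b·p₂ ≈ (-0.504, -0.493, -0.709); φ = arcsin(p_z) ≈ -45.18°, λ = atan2(p_y, p_x) ≈ -135.62°.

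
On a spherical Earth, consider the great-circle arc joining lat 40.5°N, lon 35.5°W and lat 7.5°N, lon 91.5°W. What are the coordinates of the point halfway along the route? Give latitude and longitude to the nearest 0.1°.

Write both endpoints as unit vectors p₁, p₂ with components (cos φ cos λ, cos φ sin λ, sin φ).
The central angle between the endpoints is δ = arccos(p₁·p₂) ≈ 1.040 rad (59.6°).
Interpolate at f = 1/2 with slerp weights a = sin((1−f)δ)/sin δ ≈ 0.576, b = sin(fδ)/sin δ ≈ 0.576.
p = a·p₁ + b·p₂ ≈ (0.342, -0.825, 0.449); φ = arcsin(p_z) ≈ 26.70°, λ = atan2(p_y, p_x) ≈ -67.51°.

≈ lat 26.7°N, lon 67.5°W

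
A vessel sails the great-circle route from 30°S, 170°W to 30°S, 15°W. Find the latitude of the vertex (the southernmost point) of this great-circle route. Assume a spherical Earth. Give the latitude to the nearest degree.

≈ 69°S

The great circle lies in the plane with unit normal n̂ = (p₁ × p₂)/|p₁ × p₂|.
Here n̂_z ≈ +0.351; the vertex latitude is φ_max = arccos|n̂_z| ≈ 69.4°.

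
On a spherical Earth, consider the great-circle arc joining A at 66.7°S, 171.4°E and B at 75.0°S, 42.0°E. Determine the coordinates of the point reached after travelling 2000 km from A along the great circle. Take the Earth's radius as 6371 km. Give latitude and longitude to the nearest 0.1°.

Convert each endpoint to a unit vector on the sphere (x = cos φ cos λ, y = cos φ sin λ, z = sin φ).
The central angle between the endpoints is δ = arccos(p₁·p₂) ≈ 0.606 rad (34.7°). The total great-circle distance is δ·R ≈ 0.606 × 6371 ≈ 3858 km, so the target fraction is f = 2000/3858 ≈ 0.518.
Interpolate at f ≈ 0.518 with slerp weights a = sin((1−f)δ)/sin δ ≈ 0.505, b = sin(fδ)/sin δ ≈ 0.542.
p = a·p₁ + b·p₂ ≈ (-0.093, 0.124, -0.988); φ = arcsin(p_z) ≈ -81.08°, λ = atan2(p_y, p_x) ≈ 126.97°.

≈ 81.1°S, 127.0°E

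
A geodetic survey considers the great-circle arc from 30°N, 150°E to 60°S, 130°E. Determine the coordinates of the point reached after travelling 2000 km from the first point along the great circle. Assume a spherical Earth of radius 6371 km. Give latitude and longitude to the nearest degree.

≈ 12°N, 147°E

Convert each endpoint to a unit vector on the sphere (x = cos φ cos λ, y = cos φ sin λ, z = sin φ).
The central angle between the endpoints is δ = arccos(p₁·p₂) ≈ 1.597 rad (91.5°). The total great-circle distance is δ·R ≈ 1.597 × 6371 ≈ 10174 km, so the target fraction is f = 2000/10174 ≈ 0.197.
Interpolate at f ≈ 0.197 with slerp weights a = sin((1−f)δ)/sin δ ≈ 0.959, b = sin(fδ)/sin δ ≈ 0.309.
p = a·p₁ + b·p₂ ≈ (-0.819, 0.534, 0.212); φ = arcsin(p_z) ≈ 12.24°, λ = atan2(p_y, p_x) ≈ 146.90°.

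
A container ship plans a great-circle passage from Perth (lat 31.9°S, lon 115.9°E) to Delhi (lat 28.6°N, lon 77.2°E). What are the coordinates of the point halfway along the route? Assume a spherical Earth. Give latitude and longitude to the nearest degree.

The haversine formula gives a central angle δ ≈ 1.236 rad (70.8°) between the endpoints.
Interpolate at f = 1/2 with slerp weights a = sin((1−f)δ)/sin δ ≈ 0.613, b = sin(fδ)/sin δ ≈ 0.613.
p = a·p₁ + b·p₂ ≈ (-0.108, 0.994, -0.031); φ = arcsin(p_z) ≈ -1.75°, λ = atan2(p_y, p_x) ≈ 96.21°.

≈ lat 2°S, lon 96°E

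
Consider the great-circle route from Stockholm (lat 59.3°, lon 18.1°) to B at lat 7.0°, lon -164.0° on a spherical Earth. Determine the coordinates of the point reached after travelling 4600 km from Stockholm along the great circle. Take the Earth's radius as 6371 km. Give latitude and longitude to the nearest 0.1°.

Convert each endpoint to a unit vector on the sphere (x = cos φ cos λ, y = cos φ sin λ, z = sin φ).
The central angle between the endpoints is δ = arccos(p₁·p₂) ≈ 1.984 rad (113.7°). The total great-circle distance is δ·R ≈ 1.984 × 6371 ≈ 12640 km, so the target fraction is f = 4600/12640 ≈ 0.364.
Interpolate at f ≈ 0.364 with slerp weights a = sin((1−f)δ)/sin δ ≈ 1.040, b = sin(fδ)/sin δ ≈ 0.722.
p = a·p₁ + b·p₂ ≈ (-0.184, -0.032, 0.982); φ = arcsin(p_z) ≈ 79.25°, λ = atan2(p_y, p_x) ≈ -169.99°.

≈ lat 79.2°, lon -170.0°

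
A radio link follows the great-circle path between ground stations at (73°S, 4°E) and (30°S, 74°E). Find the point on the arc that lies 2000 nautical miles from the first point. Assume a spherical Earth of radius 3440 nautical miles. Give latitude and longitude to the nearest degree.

≈ (51°S, 63°E)

From cos δ = sin φ₁ sin φ₂ + cos φ₁ cos φ₂ cos Δλ, the central angle is δ ≈ 0.971 rad (55.6°). The total great-circle distance is δ·R ≈ 0.971 × 3440 ≈ 3339 nmi, so the target fraction is f = 2000/3339 ≈ 0.599.
Interpolate at f ≈ 0.599 with slerp weights a = sin((1−f)δ)/sin δ ≈ 0.460, b = sin(fδ)/sin δ ≈ 0.665.
p = a·p₁ + b·p₂ ≈ (0.293, 0.563, -0.773); φ = arcsin(p_z) ≈ -50.58°, λ = atan2(p_y, p_x) ≈ 62.52°.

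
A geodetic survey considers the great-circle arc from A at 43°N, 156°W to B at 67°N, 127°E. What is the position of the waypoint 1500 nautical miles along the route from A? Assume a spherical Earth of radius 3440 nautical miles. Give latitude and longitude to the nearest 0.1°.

≈ 61.7°N, 176.0°E

From cos δ = sin φ₁ sin φ₂ + cos φ₁ cos φ₂ cos Δλ, the central angle is δ ≈ 0.806 rad (46.2°). The total great-circle distance is δ·R ≈ 0.806 × 3440 ≈ 2774 nmi, so the target fraction is f = 1500/2774 ≈ 0.541.
Interpolate at f ≈ 0.541 with slerp weights a = sin((1−f)δ)/sin δ ≈ 0.501, b = sin(fδ)/sin δ ≈ 0.585.
p = a·p₁ + b·p₂ ≈ (-0.473, 0.033, 0.881); φ = arcsin(p_z) ≈ 61.72°, λ = atan2(p_y, p_x) ≈ 175.96°.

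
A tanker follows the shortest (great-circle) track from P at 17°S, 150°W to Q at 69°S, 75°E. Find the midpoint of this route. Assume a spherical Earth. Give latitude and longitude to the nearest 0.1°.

Write both endpoints as unit vectors p₁, p₂ with components (cos φ cos λ, cos φ sin λ, sin φ).
The central angle between the endpoints is δ = arccos(p₁·p₂) ≈ 1.540 rad (88.2°).
Interpolate at f = 1/2 with slerp weights a = sin((1−f)δ)/sin δ ≈ 0.697, b = sin(fδ)/sin δ ≈ 0.697.
p = a·p₁ + b·p₂ ≈ (-0.512, -0.092, -0.854); φ = arcsin(p_z) ≈ -58.64°, λ = atan2(p_y, p_x) ≈ -169.82°.

≈ 58.6°S, 169.8°W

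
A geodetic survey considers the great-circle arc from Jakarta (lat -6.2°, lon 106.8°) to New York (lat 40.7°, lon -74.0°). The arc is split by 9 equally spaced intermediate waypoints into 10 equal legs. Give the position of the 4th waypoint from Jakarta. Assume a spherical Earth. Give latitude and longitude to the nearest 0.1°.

≈ lat 52.0°, lon 108.3°

Write both endpoints as unit vectors p₁, p₂ with components (cos φ cos λ, cos φ sin λ, sin φ).
The central angle between the endpoints is δ = arccos(p₁·p₂) ≈ 2.539 rad (145.5°).
Interpolate at f = 4/10 with slerp weights a = sin((1−f)δ)/sin δ ≈ 1.763, b = sin(fδ)/sin δ ≈ 1.500.
p = a·p₁ + b·p₂ ≈ (-0.193, 0.585, 0.788); φ = arcsin(p_z) ≈ 51.98°, λ = atan2(p_y, p_x) ≈ 108.28°.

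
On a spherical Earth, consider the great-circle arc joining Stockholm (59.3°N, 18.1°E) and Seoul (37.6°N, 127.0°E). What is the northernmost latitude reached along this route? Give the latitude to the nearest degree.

≈ 65°N

The great circle lies in the plane with unit normal n̂ = (p₁ × p₂)/|p₁ × p₂|.
Here n̂_z ≈ +0.416; the vertex latitude is φ_max = arccos|n̂_z| ≈ 65.4°.
Check via Clairaut: cos φ_max = |cos φ₁| · sin C = cos(59.3°)·sin(54.6°) ≈ 0.416, again giving ≈ 65.4°.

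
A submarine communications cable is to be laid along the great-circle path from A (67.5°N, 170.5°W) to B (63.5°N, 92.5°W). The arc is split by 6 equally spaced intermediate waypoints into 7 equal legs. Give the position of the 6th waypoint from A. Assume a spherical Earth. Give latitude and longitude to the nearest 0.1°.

≈ (66.2°N, 100.5°W)

Convert each endpoint to a unit vector on the sphere (x = cos φ cos λ, y = cos φ sin λ, z = sin φ).
The central angle between the endpoints is δ = arccos(p₁·p₂) ≈ 0.531 rad (30.4°).
Interpolate at f = 6/7 with slerp weights a = sin((1−f)δ)/sin δ ≈ 0.150, b = sin(fδ)/sin δ ≈ 0.868.
p = a·p₁ + b·p₂ ≈ (-0.073, -0.396, 0.915); φ = arcsin(p_z) ≈ 66.22°, λ = atan2(p_y, p_x) ≈ -100.49°.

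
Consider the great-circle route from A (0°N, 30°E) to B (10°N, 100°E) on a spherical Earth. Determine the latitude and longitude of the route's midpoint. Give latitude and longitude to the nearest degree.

The haversine formula gives a central angle δ ≈ 1.227 rad (70.3°) between the endpoints.
Interpolate at f = 1/2 with slerp weights a = sin((1−f)δ)/sin δ ≈ 0.612, b = sin(fδ)/sin δ ≈ 0.612.
p = a·p₁ + b·p₂ ≈ (0.425, 0.899, 0.106); φ = arcsin(p_z) ≈ 6.10°, λ = atan2(p_y, p_x) ≈ 64.69°.

≈ (6°N, 65°E)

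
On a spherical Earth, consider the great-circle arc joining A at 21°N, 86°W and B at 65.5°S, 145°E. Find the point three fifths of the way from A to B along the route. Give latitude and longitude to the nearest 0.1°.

≈ 47.3°S, 119.9°W

The haversine formula gives a central angle δ ≈ 2.177 rad (124.7°) between the endpoints.
Interpolate at f = 3/5 with slerp weights a = sin((1−f)δ)/sin δ ≈ 0.931, b = sin(fδ)/sin δ ≈ 1.174.
p = a·p₁ + b·p₂ ≈ (-0.338, -0.587, -0.735); φ = arcsin(p_z) ≈ -47.32°, λ = atan2(p_y, p_x) ≈ -119.94°.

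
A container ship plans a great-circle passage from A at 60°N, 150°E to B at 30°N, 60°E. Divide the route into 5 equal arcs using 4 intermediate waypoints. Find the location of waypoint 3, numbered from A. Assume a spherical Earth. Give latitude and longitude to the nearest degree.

≈ 50°N, 82°E

Convert each endpoint to a unit vector on the sphere (x = cos φ cos λ, y = cos φ sin λ, z = sin φ).
The central angle between the endpoints is δ = arccos(p₁·p₂) ≈ 1.123 rad (64.3°).
Interpolate at f = 3/5 with slerp weights a = sin((1−f)δ)/sin δ ≈ 0.482, b = sin(fδ)/sin δ ≈ 0.692.
p = a·p₁ + b·p₂ ≈ (0.091, 0.640, 0.763); φ = arcsin(p_z) ≈ 49.76°, λ = atan2(p_y, p_x) ≈ 81.89°.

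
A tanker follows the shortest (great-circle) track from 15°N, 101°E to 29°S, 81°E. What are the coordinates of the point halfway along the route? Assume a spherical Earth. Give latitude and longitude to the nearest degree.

Convert each endpoint to a unit vector on the sphere (x = cos φ cos λ, y = cos φ sin λ, z = sin φ).
The central angle between the endpoints is δ = arccos(p₁·p₂) ≈ 0.839 rad (48.1°).
Interpolate at f = 1/2 with slerp weights a = sin((1−f)δ)/sin δ ≈ 0.547, b = sin(fδ)/sin δ ≈ 0.547.
p = a·p₁ + b·p₂ ≈ (-0.026, 0.992, -0.124); φ = arcsin(p_z) ≈ -7.11°, λ = atan2(p_y, p_x) ≈ 91.50°.

≈ 7°S, 92°E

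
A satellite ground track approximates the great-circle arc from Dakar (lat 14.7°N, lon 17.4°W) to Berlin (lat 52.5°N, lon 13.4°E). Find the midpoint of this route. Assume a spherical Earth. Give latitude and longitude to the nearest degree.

The haversine formula gives a central angle δ ≈ 0.785 rad (45.0°) between the endpoints.
Interpolate at f = 1/2 with slerp weights a = sin((1−f)δ)/sin δ ≈ 0.541, b = sin(fδ)/sin δ ≈ 0.541.
p = a·p₁ + b·p₂ ≈ (0.820, -0.080, 0.567); φ = arcsin(p_z) ≈ 34.52°, λ = atan2(p_y, p_x) ≈ -5.59°.

≈ lat 35°N, lon 6°W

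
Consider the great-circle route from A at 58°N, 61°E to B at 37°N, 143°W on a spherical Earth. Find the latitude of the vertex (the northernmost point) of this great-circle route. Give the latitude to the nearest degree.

The great circle lies in the plane with unit normal n̂ = (p₁ × p₂)/|p₁ × p₂|.
Here n̂_z ≈ +0.173; the vertex latitude is φ_max = arccos|n̂_z| ≈ 80.0°.

≈ 80°N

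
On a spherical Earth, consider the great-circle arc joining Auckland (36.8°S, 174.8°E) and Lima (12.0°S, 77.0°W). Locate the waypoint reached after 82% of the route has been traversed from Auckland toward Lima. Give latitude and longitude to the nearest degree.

≈ 23°S, 91°W

Write both endpoints as unit vectors p₁, p₂ with components (cos φ cos λ, cos φ sin λ, sin φ).
The central angle between the endpoints is δ = arccos(p₁·p₂) ≈ 1.691 rad (96.9°).
Interpolate at f = 0.82 with slerp weights a = sin((1−f)δ)/sin δ ≈ 0.302, b = sin(fδ)/sin δ ≈ 0.990.
p = a·p₁ + b·p₂ ≈ (-0.023, -0.922, -0.387); φ = arcsin(p_z) ≈ -22.75°, λ = atan2(p_y, p_x) ≈ -91.42°.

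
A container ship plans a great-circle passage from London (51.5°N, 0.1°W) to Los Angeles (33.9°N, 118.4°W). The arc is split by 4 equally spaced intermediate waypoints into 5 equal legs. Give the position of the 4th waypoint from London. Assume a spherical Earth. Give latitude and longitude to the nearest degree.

≈ 46°N, 106°W

The haversine formula gives a central angle δ ≈ 1.378 rad (79.0°) between the endpoints.
Interpolate at f = 4/5 with slerp weights a = sin((1−f)δ)/sin δ ≈ 0.277, b = sin(fδ)/sin δ ≈ 0.909.
p = a·p₁ + b·p₂ ≈ (-0.186, -0.664, 0.724); φ = arcsin(p_z) ≈ 46.39°, λ = atan2(p_y, p_x) ≈ -105.67°.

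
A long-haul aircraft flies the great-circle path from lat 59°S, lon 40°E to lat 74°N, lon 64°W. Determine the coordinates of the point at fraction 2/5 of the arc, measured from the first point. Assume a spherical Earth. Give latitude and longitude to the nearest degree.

Convert each endpoint to a unit vector on the sphere (x = cos φ cos λ, y = cos φ sin λ, z = sin φ).
The central angle between the endpoints is δ = arccos(p₁·p₂) ≈ 2.603 rad (149.1°).
Interpolate at f = 2/5 with slerp weights a = sin((1−f)δ)/sin δ ≈ 1.949, b = sin(fδ)/sin δ ≈ 1.682.
p = a·p₁ + b·p₂ ≈ (0.972, 0.229, -0.054); φ = arcsin(p_z) ≈ -3.08°, λ = atan2(p_y, p_x) ≈ 13.23°.

≈ lat 3°S, lon 13°E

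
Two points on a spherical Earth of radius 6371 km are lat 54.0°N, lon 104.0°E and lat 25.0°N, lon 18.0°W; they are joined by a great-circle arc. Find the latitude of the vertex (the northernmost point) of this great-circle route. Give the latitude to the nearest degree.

≈ 63°N

The great circle lies in the plane with unit normal n̂ = (p₁ × p₂)/|p₁ × p₂|.
Here n̂_z ≈ -0.453; the vertex latitude is φ_max = arccos|n̂_z| ≈ 63.1°.
Check via Clairaut: cos φ_max = |cos φ₁| · sin C = cos(54.0°)·sin(50.4°) ≈ 0.453, again giving ≈ 63.1°.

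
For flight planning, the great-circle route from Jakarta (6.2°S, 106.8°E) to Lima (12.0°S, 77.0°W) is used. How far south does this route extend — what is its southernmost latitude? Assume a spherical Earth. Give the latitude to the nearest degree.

The great circle lies in the plane with unit normal n̂ = (p₁ × p₂)/|p₁ × p₂|.
Here n̂_z ≈ +0.202; the vertex latitude is φ_max = arccos|n̂_z| ≈ 78.3°.

≈ 78°S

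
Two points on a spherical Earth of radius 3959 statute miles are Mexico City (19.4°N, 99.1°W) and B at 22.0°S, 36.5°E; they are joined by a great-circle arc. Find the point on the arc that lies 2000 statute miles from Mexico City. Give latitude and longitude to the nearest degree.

The haversine formula gives a central angle δ ≈ 2.418 rad (138.5°) between the endpoints. The total great-circle distance is δ·R ≈ 2.418 × 3959 ≈ 9572 mi, so the target fraction is f = 2000/9572 ≈ 0.209.
Interpolate at f ≈ 0.209 with slerp weights a = sin((1−f)δ)/sin δ ≈ 1.423, b = sin(fδ)/sin δ ≈ 0.731.
p = a·p₁ + b·p₂ ≈ (0.332, -0.922, 0.199); φ = arcsin(p_z) ≈ 11.47°, λ = atan2(p_y, p_x) ≈ -70.17°.

≈ 11°N, 70°W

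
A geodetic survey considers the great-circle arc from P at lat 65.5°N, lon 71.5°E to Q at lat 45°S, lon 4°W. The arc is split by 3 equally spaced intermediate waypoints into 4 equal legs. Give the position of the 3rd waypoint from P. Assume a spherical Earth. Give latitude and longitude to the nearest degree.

From cos δ = sin φ₁ sin φ₂ + cos φ₁ cos φ₂ cos Δλ, the central angle is δ ≈ 2.177 rad (124.8°).
Interpolate at f = 3/4 with slerp weights a = sin((1−f)δ)/sin δ ≈ 0.630, b = sin(fδ)/sin δ ≈ 1.215.
p = a·p₁ + b·p₂ ≈ (0.940, 0.188, -0.285); φ = arcsin(p_z) ≈ -16.58°, λ = atan2(p_y, p_x) ≈ 11.31°.

≈ lat 17°S, lon 11°E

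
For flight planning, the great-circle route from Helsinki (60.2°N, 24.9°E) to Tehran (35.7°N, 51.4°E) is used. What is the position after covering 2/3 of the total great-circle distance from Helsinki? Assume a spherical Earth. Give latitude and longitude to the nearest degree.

≈ 44°N, 45°E

Convert each endpoint to a unit vector on the sphere (x = cos φ cos λ, y = cos φ sin λ, z = sin φ).
The central angle between the endpoints is δ = arccos(p₁·p₂) ≈ 0.521 rad (29.8°).
Interpolate at f = 2/3 with slerp weights a = sin((1−f)δ)/sin δ ≈ 0.347, b = sin(fδ)/sin δ ≈ 0.684.
p = a·p₁ + b·p₂ ≈ (0.503, 0.507, 0.700); φ = arcsin(p_z) ≈ 44.45°, λ = atan2(p_y, p_x) ≈ 45.21°.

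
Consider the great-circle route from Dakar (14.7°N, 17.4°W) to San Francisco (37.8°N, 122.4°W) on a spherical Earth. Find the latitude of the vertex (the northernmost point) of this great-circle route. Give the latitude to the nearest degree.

The great circle lies in the plane with unit normal n̂ = (p₁ × p₂)/|p₁ × p₂|.
Here n̂_z ≈ -0.739; the vertex latitude is φ_max = arccos|n̂_z| ≈ 42.4°.
Check via Clairaut: cos φ_max = |cos φ₁| · sin C = cos(14.7°)·sin(49.8°) ≈ 0.739, again giving ≈ 42.4°.

≈ 42°N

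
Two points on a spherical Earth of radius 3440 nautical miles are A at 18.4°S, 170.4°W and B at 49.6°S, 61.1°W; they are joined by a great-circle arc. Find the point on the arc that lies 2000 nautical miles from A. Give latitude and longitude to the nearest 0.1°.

Convert each endpoint to a unit vector on the sphere (x = cos φ cos λ, y = cos φ sin λ, z = sin φ).
The central angle between the endpoints is δ = arccos(p₁·p₂) ≈ 1.534 rad (87.9°). The total great-circle distance is δ·R ≈ 1.534 × 3440 ≈ 5276 nmi, so the target fraction is f = 2000/5276 ≈ 0.379.
Interpolate at f ≈ 0.379 with slerp weights a = sin((1−f)δ)/sin δ ≈ 0.815, b = sin(fδ)/sin δ ≈ 0.550.
p = a·p₁ + b·p₂ ≈ (-0.591, -0.441, -0.676); φ = arcsin(p_z) ≈ -42.52°, λ = atan2(p_y, p_x) ≈ -143.26°.

≈ 42.5°S, 143.3°W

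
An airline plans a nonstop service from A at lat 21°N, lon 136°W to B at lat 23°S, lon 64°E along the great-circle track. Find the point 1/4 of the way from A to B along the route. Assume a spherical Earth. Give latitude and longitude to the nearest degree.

≈ lat 10°N, lon 176°W

Write both endpoints as unit vectors p₁, p₂ with components (cos φ cos λ, cos φ sin λ, sin φ).
The central angle between the endpoints is δ = arccos(p₁·p₂) ≈ 2.816 rad (161.4°).
Interpolate at f = 1/4 with slerp weights a = sin((1−f)δ)/sin δ ≈ 2.682, b = sin(fδ)/sin δ ≈ 2.026.
p = a·p₁ + b·p₂ ≈ (-0.983, -0.063, 0.170); φ = arcsin(p_z) ≈ 9.76°, λ = atan2(p_y, p_x) ≈ -176.32°.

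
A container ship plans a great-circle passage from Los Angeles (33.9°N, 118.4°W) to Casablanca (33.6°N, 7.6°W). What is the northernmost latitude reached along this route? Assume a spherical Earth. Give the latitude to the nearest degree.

The great circle lies in the plane with unit normal n̂ = (p₁ × p₂)/|p₁ × p₂|.
Here n̂_z ≈ +0.648; the vertex latitude is φ_max = arccos|n̂_z| ≈ 49.6°.
Check via Clairaut: cos φ_max = |cos φ₁| · sin C = cos(33.9°)·sin(51.3°) ≈ 0.648, again giving ≈ 49.6°.

≈ 50°N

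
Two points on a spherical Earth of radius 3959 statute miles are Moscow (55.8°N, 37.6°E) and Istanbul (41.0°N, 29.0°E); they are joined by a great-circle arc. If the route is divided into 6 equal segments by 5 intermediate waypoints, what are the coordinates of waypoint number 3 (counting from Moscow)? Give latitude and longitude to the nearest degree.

Convert each endpoint to a unit vector on the sphere (x = cos φ cos λ, y = cos φ sin λ, z = sin φ).
The central angle between the endpoints is δ = arccos(p₁·p₂) ≈ 0.276 rad (15.8°).
Interpolate at f = 3/6 with slerp weights a = sin((1−f)δ)/sin δ ≈ 0.505, b = sin(fδ)/sin δ ≈ 0.505.
p = a·p₁ + b·p₂ ≈ (0.558, 0.358, 0.749); φ = arcsin(p_z) ≈ 48.48°, λ = atan2(p_y, p_x) ≈ 32.67°.

≈ (48°N, 33°E)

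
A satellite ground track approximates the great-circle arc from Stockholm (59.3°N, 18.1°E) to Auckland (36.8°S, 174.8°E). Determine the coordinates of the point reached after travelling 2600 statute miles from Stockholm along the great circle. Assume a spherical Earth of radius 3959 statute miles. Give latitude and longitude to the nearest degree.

≈ (65°N, 104°E)

Write both endpoints as unit vectors p₁, p₂ with components (cos φ cos λ, cos φ sin λ, sin φ).
The central angle between the endpoints is δ = arccos(p₁·p₂) ≈ 2.669 rad (152.9°). The total great-circle distance is δ·R ≈ 2.669 × 3959 ≈ 10568 mi, so the target fraction is f = 2600/10568 ≈ 0.246.
Interpolate at f ≈ 0.246 with slerp weights a = sin((1−f)δ)/sin δ ≈ 1.987, b = sin(fδ)/sin δ ≈ 1.342.
p = a·p₁ + b·p₂ ≈ (-0.106, 0.413, 0.905); φ = arcsin(p_z) ≈ 64.79°, λ = atan2(p_y, p_x) ≈ 104.40°.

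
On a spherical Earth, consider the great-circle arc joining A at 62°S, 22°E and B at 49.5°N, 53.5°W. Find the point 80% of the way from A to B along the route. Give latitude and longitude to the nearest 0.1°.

Convert each endpoint to a unit vector on the sphere (x = cos φ cos λ, y = cos φ sin λ, z = sin φ).
The central angle between the endpoints is δ = arccos(p₁·p₂) ≈ 2.208 rad (126.5°).
Interpolate at f = 0.80 with slerp weights a = sin((1−f)δ)/sin δ ≈ 0.532, b = sin(fδ)/sin δ ≈ 1.221.
p = a·p₁ + b·p₂ ≈ (0.703, -0.544, 0.459); φ = arcsin(p_z) ≈ 27.29°, λ = atan2(p_y, p_x) ≈ -37.72°.

≈ 27.3°N, 37.7°W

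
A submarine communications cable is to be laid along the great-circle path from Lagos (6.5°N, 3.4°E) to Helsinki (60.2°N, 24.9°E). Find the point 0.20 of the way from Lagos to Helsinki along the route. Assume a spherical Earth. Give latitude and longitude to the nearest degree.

Convert each endpoint to a unit vector on the sphere (x = cos φ cos λ, y = cos φ sin λ, z = sin φ).
The central angle between the endpoints is δ = arccos(p₁·p₂) ≈ 0.979 rad (56.1°).
Interpolate at f = 0.20 with slerp weights a = sin((1−f)δ)/sin δ ≈ 0.850, b = sin(fδ)/sin δ ≈ 0.234.
p = a·p₁ + b·p₂ ≈ (0.949, 0.099, 0.300); φ = arcsin(p_z) ≈ 17.44°, λ = atan2(p_y, p_x) ≈ 5.97°.

≈ 17°N, 6°E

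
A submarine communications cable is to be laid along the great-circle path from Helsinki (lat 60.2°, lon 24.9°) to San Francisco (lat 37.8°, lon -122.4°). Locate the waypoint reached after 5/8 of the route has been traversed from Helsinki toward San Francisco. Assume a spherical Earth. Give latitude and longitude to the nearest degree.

Convert each endpoint to a unit vector on the sphere (x = cos φ cos λ, y = cos φ sin λ, z = sin φ).
The central angle between the endpoints is δ = arccos(p₁·p₂) ≈ 1.368 rad (78.4°).
Interpolate at f = 5/8 with slerp weights a = sin((1−f)δ)/sin δ ≈ 0.501, b = sin(fδ)/sin δ ≈ 0.770.
p = a·p₁ + b·p₂ ≈ (-0.100, -0.409, 0.907); φ = arcsin(p_z) ≈ 65.09°, λ = atan2(p_y, p_x) ≈ -103.77°.

≈ lat 65°, lon -104°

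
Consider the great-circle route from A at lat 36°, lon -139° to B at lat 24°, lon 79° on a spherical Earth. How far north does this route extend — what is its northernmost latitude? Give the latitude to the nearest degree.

The great circle lies in the plane with unit normal n̂ = (p₁ × p₂)/|p₁ × p₂|.
Here n̂_z ≈ -0.484; the vertex latitude is φ_max = arccos|n̂_z| ≈ 61.0°.
Check via Clairaut: cos φ_max = |cos φ₁| · sin C = cos(36.0°)·sin(36.8°) ≈ 0.484, again giving ≈ 61.0°.

≈ 61°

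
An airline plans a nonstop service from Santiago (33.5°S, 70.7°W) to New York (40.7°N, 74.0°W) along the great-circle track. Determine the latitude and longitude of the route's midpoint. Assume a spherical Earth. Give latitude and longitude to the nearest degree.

Convert each endpoint to a unit vector on the sphere (x = cos φ cos λ, y = cos φ sin λ, z = sin φ).
The central angle between the endpoints is δ = arccos(p₁·p₂) ≈ 1.296 rad (74.3°).
Interpolate at f = 1/2 with slerp weights a = sin((1−f)δ)/sin δ ≈ 0.627, b = sin(fδ)/sin δ ≈ 0.627.
p = a·p₁ + b·p₂ ≈ (0.304, -0.951, 0.063); φ = arcsin(p_z) ≈ 3.60°, λ = atan2(p_y, p_x) ≈ -72.27°.

≈ (4°N, 72°W)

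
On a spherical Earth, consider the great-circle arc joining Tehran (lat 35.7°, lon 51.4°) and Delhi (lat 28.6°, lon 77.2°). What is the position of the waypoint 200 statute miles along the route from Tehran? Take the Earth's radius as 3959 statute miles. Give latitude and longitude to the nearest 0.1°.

≈ lat 35.1°, lon 54.9°

Write both endpoints as unit vectors p₁, p₂ with components (cos φ cos λ, cos φ sin λ, sin φ).
The central angle between the endpoints is δ = arccos(p₁·p₂) ≈ 0.399 rad (22.9°). The total great-circle distance is δ·R ≈ 0.399 × 3959 ≈ 1582 mi, so the target fraction is f = 200/1582 ≈ 0.126.
Interpolate at f ≈ 0.126 with slerp weights a = sin((1−f)δ)/sin δ ≈ 0.879, b = sin(fδ)/sin δ ≈ 0.130.
p = a·p₁ + b·p₂ ≈ (0.471, 0.669, 0.575); φ = arcsin(p_z) ≈ 35.11°, λ = atan2(p_y, p_x) ≈ 54.88°.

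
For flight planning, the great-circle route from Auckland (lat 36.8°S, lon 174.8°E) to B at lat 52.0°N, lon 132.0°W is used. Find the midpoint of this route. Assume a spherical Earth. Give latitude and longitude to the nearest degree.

The haversine formula gives a central angle δ ≈ 1.748 rad (100.2°) between the endpoints.
Interpolate at f = 1/2 with slerp weights a = sin((1−f)δ)/sin δ ≈ 0.779, b = sin(fδ)/sin δ ≈ 0.779.
p = a·p₁ + b·p₂ ≈ (-0.943, -0.300, 0.147); φ = arcsin(p_z) ≈ 8.47°, λ = atan2(p_y, p_x) ≈ -162.34°.

≈ lat 8°N, lon 162°W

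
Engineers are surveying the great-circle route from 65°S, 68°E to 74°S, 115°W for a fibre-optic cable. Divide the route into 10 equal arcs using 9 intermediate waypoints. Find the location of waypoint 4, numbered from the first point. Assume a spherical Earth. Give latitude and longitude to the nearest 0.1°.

≈ 81.4°S, 70.4°E

Write both endpoints as unit vectors p₁, p₂ with components (cos φ cos λ, cos φ sin λ, sin φ).
The central angle between the endpoints is δ = arccos(p₁·p₂) ≈ 0.715 rad (41.0°).
Interpolate at f = 4/10 with slerp weights a = sin((1−f)δ)/sin δ ≈ 0.634, b = sin(fδ)/sin δ ≈ 0.430.
p = a·p₁ + b·p₂ ≈ (0.050, 0.141, -0.989); φ = arcsin(p_z) ≈ -81.38°, λ = atan2(p_y, p_x) ≈ 70.37°.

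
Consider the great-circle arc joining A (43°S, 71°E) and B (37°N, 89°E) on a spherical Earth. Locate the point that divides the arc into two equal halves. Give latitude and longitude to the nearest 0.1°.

Write both endpoints as unit vectors p₁, p₂ with components (cos φ cos λ, cos φ sin λ, sin φ).
The central angle between the endpoints is δ = arccos(p₁·p₂) ≈ 1.425 rad (81.7°).
Interpolate at f = 1/2 with slerp weights a = sin((1−f)δ)/sin δ ≈ 0.661, b = sin(fδ)/sin δ ≈ 0.661.
p = a·p₁ + b·p₂ ≈ (0.167, 0.985, -0.053); φ = arcsin(p_z) ≈ -3.04°, λ = atan2(p_y, p_x) ≈ 80.40°.

≈ (3.0°S, 80.4°E)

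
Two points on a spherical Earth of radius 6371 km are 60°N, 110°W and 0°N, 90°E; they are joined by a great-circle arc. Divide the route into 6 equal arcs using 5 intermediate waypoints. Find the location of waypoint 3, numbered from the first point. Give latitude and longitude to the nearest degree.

≈ 57°N, 108°E

Convert each endpoint to a unit vector on the sphere (x = cos φ cos λ, y = cos φ sin λ, z = sin φ).
The central angle between the endpoints is δ = arccos(p₁·p₂) ≈ 2.060 rad (118.0°).
Interpolate at f = 3/6 with slerp weights a = sin((1−f)δ)/sin δ ≈ 0.971, b = sin(fδ)/sin δ ≈ 0.971.
p = a·p₁ + b·p₂ ≈ (-0.166, 0.515, 0.841); φ = arcsin(p_z) ≈ 57.25°, λ = atan2(p_y, p_x) ≈ 107.88°.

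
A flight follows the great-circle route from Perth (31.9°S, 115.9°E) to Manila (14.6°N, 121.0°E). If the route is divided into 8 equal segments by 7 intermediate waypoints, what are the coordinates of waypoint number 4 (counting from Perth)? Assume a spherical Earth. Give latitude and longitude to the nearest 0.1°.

≈ 8.7°S, 118.6°E

Convert each endpoint to a unit vector on the sphere (x = cos φ cos λ, y = cos φ sin λ, z = sin φ).
The central angle between the endpoints is δ = arccos(p₁·p₂) ≈ 0.816 rad (46.8°).
Interpolate at f = 4/8 with slerp weights a = sin((1−f)δ)/sin δ ≈ 0.545, b = sin(fδ)/sin δ ≈ 0.545.
p = a·p₁ + b·p₂ ≈ (-0.473, 0.868, -0.151); φ = arcsin(p_z) ≈ -8.66°, λ = atan2(p_y, p_x) ≈ 118.62°.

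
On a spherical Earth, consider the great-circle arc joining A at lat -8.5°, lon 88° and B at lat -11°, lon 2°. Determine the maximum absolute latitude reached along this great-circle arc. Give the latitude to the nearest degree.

≈ -13°

The great circle lies in the plane with unit normal n̂ = (p₁ × p₂)/|p₁ × p₂|.
Here n̂_z ≈ -0.973; the vertex latitude is φ_max = arccos|n̂_z| ≈ 13.4°.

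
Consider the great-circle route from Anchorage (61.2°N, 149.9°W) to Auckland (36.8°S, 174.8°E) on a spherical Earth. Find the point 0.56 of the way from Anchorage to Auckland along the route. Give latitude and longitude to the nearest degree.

≈ (7°N, 174°W)

Write both endpoints as unit vectors p₁, p₂ with components (cos φ cos λ, cos φ sin λ, sin φ).
The central angle between the endpoints is δ = arccos(p₁·p₂) ≈ 1.782 rad (102.1°).
Interpolate at f = 0.56 with slerp weights a = sin((1−f)δ)/sin δ ≈ 0.722, b = sin(fδ)/sin δ ≈ 0.860.
p = a·p₁ + b·p₂ ≈ (-0.987, -0.112, 0.118); φ = arcsin(p_z) ≈ 6.78°, λ = atan2(p_y, p_x) ≈ -173.51°.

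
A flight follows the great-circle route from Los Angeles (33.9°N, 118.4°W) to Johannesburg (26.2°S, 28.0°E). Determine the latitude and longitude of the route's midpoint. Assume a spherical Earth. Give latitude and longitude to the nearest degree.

Write both endpoints as unit vectors p₁, p₂ with components (cos φ cos λ, cos φ sin λ, sin φ).
The central angle between the endpoints is δ = arccos(p₁·p₂) ≈ 2.619 rad (150.1°).
Interpolate at f = 1/2 with slerp weights a = sin((1−f)δ)/sin δ ≈ 1.936, b = sin(fδ)/sin δ ≈ 1.936.
p = a·p₁ + b·p₂ ≈ (0.769, -0.598, 0.225); φ = arcsin(p_z) ≈ 13.00°, λ = atan2(p_y, p_x) ≈ -37.85°.

≈ (13°N, 38°W)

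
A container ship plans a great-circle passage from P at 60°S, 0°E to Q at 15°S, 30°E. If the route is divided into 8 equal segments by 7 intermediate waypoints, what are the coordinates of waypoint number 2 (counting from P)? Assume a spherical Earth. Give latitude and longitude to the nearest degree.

Convert each endpoint to a unit vector on the sphere (x = cos φ cos λ, y = cos φ sin λ, z = sin φ).
The central angle between the endpoints is δ = arccos(p₁·p₂) ≈ 0.873 rad (50.0°).
Interpolate at f = 2/8 with slerp weights a = sin((1−f)δ)/sin δ ≈ 0.795, b = sin(fδ)/sin δ ≈ 0.283.
p = a·p₁ + b·p₂ ≈ (0.634, 0.136, -0.761); φ = arcsin(p_z) ≈ -49.59°, λ = atan2(p_y, p_x) ≈ 12.15°.

≈ 50°S, 12°E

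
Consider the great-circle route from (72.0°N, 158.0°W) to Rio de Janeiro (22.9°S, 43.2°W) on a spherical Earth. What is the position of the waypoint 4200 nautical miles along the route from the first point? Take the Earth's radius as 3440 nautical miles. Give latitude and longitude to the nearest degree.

The haversine formula gives a central angle δ ≈ 2.082 rad (119.3°) between the endpoints. The total great-circle distance is δ·R ≈ 2.082 × 3440 ≈ 7163 nmi, so the target fraction is f = 4200/7163 ≈ 0.586.
Interpolate at f ≈ 0.586 with slerp weights a = sin((1−f)δ)/sin δ ≈ 0.870, b = sin(fδ)/sin δ ≈ 1.077.
p = a·p₁ + b·p₂ ≈ (0.474, -0.780, 0.408); φ = arcsin(p_z) ≈ 24.10°, λ = atan2(p_y, p_x) ≈ -58.71°.

≈ (24°N, 59°W)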